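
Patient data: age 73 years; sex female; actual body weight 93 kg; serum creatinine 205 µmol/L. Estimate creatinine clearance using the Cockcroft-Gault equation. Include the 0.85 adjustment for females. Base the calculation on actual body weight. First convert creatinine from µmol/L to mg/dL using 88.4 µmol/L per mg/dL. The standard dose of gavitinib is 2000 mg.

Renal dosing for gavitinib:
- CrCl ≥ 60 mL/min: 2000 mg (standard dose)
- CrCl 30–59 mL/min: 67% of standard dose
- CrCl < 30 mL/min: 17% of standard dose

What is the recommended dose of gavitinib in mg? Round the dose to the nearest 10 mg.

SCr = 205 / 88.4 = 2.319 mg/dL
CrCl = (140 − 73) × 93 / (72 × 2.319) × 0.85 = 6231.0 / 166.97 × 0.85 ≈ 31.7 mL/min
CrCl ≈ 32 mL/min → bracket 30–59 mL/min.
67% of 2000 mg = 1340 mg

1340 mg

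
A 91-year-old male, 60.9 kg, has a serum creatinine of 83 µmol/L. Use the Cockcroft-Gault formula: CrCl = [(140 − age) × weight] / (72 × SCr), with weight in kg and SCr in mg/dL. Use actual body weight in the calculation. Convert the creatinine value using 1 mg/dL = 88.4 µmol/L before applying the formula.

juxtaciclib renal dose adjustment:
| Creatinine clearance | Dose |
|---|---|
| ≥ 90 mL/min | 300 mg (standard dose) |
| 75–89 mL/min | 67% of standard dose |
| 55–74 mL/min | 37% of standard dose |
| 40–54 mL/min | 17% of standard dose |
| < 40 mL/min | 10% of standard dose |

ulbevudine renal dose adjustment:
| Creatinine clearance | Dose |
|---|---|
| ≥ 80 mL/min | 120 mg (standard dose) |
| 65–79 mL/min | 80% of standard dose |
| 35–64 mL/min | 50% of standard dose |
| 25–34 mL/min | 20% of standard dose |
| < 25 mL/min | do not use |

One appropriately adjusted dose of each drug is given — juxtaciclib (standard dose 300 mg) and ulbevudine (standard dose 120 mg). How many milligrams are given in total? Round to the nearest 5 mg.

110 mg

SCr = 83 / 88.4 = 0.939 mg/dL
CrCl = (140 − 91) × 60.9 / (72 × 0.939) = 2984.1 / 67.61 ≈ 44.1 mL/min
CrCl ≈ 44 mL/min.
juxtaciclib: 40–54 mL/min → 17% of 300 mg = 51 mg.
ulbevudine: 35–64 mL/min → 50% of 120 mg = 60 mg.
Total = 51 + 60 = 111 mg.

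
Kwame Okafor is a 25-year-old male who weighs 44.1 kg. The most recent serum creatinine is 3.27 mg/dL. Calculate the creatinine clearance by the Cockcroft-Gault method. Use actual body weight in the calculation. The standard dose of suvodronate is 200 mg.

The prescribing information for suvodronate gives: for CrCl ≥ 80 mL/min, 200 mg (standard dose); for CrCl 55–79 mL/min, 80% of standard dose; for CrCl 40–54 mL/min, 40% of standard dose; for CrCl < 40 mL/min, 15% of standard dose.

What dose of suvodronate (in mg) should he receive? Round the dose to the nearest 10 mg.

CrCl = (140 − 25) × 44.1 / (72 × 3.27) = 5071.5 / 235.44 ≈ 21.5 mL/min
CrCl ≈ 22 mL/min → bracket < 40 mL/min.
15% of 200 mg = 30 mg

30 mg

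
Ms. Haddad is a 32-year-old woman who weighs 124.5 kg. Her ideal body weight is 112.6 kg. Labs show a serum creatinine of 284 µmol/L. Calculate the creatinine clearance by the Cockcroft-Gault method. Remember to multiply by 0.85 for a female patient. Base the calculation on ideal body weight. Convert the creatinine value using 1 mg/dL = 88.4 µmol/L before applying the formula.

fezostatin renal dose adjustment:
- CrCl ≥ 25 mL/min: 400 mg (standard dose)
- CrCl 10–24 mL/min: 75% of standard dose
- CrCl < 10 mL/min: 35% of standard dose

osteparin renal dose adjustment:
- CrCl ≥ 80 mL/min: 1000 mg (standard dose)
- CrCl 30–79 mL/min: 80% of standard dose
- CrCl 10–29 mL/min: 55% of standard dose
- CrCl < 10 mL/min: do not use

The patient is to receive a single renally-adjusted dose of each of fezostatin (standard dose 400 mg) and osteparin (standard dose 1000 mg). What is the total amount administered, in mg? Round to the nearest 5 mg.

SCr = 284 / 88.4 = 3.213 mg/dL
CrCl = (140 − 32) × 112.6 / (72 × 3.213) × 0.85 = 12160.8 / 231.34 × 0.85 ≈ 44.7 mL/min
CrCl ≈ 45 mL/min.
fezostatin: ≥ 25 mL/min → 100% of 400 mg = 400 mg.
osteparin: 30–79 mL/min → 80% of 1000 mg = 800 mg.
Total = 400 + 800 = 1200 mg.

1200 mg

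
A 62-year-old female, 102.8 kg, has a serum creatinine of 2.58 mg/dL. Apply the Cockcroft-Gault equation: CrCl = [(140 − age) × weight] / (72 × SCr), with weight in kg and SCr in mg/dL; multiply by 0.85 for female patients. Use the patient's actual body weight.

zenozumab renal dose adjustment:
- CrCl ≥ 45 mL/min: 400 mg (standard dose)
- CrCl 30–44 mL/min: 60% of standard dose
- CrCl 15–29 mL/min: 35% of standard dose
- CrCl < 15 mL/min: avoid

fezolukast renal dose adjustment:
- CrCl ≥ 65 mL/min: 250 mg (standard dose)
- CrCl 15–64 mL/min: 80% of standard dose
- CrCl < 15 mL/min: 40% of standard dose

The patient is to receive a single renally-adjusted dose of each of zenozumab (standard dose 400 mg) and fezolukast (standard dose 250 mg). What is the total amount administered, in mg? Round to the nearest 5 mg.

CrCl = (140 − 62) × 102.8 / (72 × 2.58) × 0.85 = 8018.4 / 185.76 × 0.85 ≈ 36.7 mL/min
CrCl ≈ 37 mL/min.
zenozumab: 30–44 mL/min → 60% of 400 mg = 240 mg.
fezolukast: 15–64 mL/min → 80% of 250 mg = 200 mg.
Total = 240 + 200 = 440 mg.

440 mg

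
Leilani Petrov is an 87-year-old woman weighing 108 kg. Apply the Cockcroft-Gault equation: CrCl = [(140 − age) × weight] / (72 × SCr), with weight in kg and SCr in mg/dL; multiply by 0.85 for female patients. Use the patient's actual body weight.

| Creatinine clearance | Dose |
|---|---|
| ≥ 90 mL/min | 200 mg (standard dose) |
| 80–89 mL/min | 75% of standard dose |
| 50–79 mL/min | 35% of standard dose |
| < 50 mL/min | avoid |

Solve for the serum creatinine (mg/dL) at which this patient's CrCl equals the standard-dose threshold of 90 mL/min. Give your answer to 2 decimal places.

0.75 mg/dL

Standard dose requires CrCl ≥ 90 mL/min.
Set (140 − 87) × 108 × 0.85 / (72 × SCr) = 90
SCr = (140 − 87) × 108 × 0.85 / (72 × 90) = 0.751 mg/dL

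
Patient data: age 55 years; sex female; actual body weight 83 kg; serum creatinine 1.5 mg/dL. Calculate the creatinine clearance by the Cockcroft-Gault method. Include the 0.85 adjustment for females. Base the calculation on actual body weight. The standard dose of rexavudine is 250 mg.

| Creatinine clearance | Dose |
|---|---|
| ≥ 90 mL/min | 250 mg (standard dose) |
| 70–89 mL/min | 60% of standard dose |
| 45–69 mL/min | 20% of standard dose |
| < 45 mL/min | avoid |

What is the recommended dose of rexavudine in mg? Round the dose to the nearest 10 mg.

CrCl = (140 − 55) × 83 / (72 × 1.5) × 0.85 = 7055.0 / 108.00 × 0.85 ≈ 55.5 mL/min
CrCl ≈ 56 mL/min → bracket 45–69 mL/min.
20% of 250 mg = 50 mg

50 mg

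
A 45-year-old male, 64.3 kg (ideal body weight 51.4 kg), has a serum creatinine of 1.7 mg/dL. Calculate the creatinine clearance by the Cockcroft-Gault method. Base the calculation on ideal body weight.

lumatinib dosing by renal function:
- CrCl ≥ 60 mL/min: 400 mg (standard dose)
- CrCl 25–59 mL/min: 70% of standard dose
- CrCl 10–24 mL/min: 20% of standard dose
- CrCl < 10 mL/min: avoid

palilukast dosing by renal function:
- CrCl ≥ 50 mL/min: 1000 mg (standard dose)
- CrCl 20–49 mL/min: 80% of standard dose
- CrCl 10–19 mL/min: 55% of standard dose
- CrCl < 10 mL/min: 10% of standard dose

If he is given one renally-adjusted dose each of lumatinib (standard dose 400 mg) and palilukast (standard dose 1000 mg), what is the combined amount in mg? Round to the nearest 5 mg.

CrCl = (140 − 45) × 51.4 / (72 × 1.7) = 4883.0 / 122.40 ≈ 39.9 mL/min
CrCl ≈ 40 mL/min.
lumatinib: 25–59 mL/min → 70% of 400 mg = 280 mg.
palilukast: 20–49 mL/min → 80% of 1000 mg = 800 mg.
Total = 280 + 800 = 1080 mg.

1080 mg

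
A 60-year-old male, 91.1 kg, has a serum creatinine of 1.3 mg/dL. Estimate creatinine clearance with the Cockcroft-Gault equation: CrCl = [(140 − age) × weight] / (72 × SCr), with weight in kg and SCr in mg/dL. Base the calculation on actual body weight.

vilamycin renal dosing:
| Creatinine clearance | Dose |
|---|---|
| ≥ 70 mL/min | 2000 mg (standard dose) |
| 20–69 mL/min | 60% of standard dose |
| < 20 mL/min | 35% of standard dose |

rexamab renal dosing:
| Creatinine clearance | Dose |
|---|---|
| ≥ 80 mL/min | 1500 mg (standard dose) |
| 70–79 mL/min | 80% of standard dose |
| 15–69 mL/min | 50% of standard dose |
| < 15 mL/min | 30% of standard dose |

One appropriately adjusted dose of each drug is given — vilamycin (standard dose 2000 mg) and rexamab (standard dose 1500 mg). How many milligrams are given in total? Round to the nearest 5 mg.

3200 mg

CrCl = (140 − 60) × 91.1 / (72 × 1.3) = 7288.0 / 93.60 ≈ 77.9 mL/min
CrCl ≈ 78 mL/min.
vilamycin: ≥ 70 mL/min → 100% of 2000 mg = 2000 mg.
rexamab: 70–79 mL/min → 80% of 1500 mg = 1200 mg.
Total = 2000 + 1200 = 3200 mg.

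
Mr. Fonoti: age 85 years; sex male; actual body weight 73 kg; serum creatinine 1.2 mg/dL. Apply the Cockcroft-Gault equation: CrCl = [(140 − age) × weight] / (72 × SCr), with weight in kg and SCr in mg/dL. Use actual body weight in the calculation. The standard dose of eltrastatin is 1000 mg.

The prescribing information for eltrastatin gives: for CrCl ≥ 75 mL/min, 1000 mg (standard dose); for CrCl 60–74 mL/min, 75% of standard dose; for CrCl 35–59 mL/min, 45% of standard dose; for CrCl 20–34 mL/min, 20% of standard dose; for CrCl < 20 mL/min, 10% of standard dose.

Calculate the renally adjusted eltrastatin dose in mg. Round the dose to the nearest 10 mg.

450 mg

CrCl = (140 − 85) × 73 / (72 × 1.2) = 4015.0 / 86.40 ≈ 46.5 mL/min
CrCl ≈ 46 mL/min → bracket 35–59 mL/min.
45% of 1000 mg = 450 mg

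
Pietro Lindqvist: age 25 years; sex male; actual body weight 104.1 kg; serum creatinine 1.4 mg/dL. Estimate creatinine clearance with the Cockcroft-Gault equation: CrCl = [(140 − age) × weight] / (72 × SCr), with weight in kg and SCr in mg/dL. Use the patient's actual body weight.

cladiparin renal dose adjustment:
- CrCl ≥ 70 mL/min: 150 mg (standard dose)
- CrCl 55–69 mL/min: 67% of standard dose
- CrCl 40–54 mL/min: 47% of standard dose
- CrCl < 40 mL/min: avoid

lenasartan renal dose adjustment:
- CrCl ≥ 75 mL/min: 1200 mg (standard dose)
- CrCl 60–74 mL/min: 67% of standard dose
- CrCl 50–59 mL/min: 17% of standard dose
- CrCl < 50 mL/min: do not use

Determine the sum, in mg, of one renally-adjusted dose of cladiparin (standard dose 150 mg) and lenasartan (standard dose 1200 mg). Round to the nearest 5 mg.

1350 mg

CrCl = (140 − 25) × 104.1 / (72 × 1.4) = 11971.5 / 100.80 ≈ 118.8 mL/min
CrCl ≈ 119 mL/min.
cladiparin: ≥ 70 mL/min → 100% of 150 mg = 150 mg.
lenasartan: ≥ 75 mL/min → 100% of 1200 mg = 1200 mg.
Total = 150 + 1200 = 1350 mg.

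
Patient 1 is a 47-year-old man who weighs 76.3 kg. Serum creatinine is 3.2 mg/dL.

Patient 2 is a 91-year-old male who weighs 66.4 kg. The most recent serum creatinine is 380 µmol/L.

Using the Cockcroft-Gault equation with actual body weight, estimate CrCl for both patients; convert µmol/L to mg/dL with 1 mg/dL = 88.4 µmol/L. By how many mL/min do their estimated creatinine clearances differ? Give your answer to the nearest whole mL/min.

20 mL/min

Patient 1: CrCl = (140 − 47) × 76.3 / (72 × 3.2) = 7095.9 / 230.40 ≈ 30.8 mL/min
Patient 2: SCr = 380 / 88.4 = 4.299 mg/dL
Patient 2: CrCl = (140 − 91) × 66.4 / (72 × 4.299) = 3253.6 / 309.53 ≈ 10.5 mL/min
|30.8 − 10.5| = 20.3 mL/min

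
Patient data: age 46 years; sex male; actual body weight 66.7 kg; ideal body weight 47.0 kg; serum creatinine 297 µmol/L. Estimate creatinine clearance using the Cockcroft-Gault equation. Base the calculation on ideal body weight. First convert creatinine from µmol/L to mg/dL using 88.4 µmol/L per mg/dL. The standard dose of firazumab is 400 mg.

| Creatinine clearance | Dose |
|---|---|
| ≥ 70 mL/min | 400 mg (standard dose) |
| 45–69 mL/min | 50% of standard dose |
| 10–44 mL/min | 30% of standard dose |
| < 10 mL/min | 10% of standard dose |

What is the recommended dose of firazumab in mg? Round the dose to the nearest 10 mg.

SCr = 297 / 88.4 = 3.36 mg/dL
CrCl = (140 − 46) × 47 / (72 × 3.36) = 4418.0 / 241.92 ≈ 18.3 mL/min
CrCl ≈ 18 mL/min → bracket 10–44 mL/min.
30% of 400 mg = 120 mg

120 mg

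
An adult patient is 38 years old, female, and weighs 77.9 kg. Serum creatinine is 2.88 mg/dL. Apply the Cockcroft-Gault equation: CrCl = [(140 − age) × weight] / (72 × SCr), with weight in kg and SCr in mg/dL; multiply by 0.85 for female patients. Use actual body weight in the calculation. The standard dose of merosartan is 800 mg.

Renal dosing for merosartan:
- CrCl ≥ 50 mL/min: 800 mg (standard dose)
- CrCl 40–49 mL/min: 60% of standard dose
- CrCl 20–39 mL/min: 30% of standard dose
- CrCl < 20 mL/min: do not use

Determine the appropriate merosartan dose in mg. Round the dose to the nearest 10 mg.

240 mg

CrCl = (140 − 38) × 77.9 / (72 × 2.88) × 0.85 = 7945.8 / 207.36 × 0.85 ≈ 32.6 mL/min
CrCl ≈ 33 mL/min → bracket 20–39 mL/min.
30% of 800 mg = 240 mg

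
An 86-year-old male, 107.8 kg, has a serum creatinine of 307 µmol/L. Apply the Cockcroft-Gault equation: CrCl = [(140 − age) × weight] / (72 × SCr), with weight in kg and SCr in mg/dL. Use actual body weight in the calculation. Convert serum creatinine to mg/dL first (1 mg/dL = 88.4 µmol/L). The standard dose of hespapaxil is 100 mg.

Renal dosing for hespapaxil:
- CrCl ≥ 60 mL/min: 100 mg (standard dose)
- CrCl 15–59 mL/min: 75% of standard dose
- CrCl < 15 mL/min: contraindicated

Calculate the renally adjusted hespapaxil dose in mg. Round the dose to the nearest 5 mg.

SCr = 307 / 88.4 = 3.473 mg/dL
CrCl = (140 − 86) × 107.8 / (72 × 3.473) = 5821.2 / 250.06 ≈ 23.3 mL/min
CrCl ≈ 23 mL/min → bracket 15–59 mL/min.
75% of 100 mg = 75 mg

75 mg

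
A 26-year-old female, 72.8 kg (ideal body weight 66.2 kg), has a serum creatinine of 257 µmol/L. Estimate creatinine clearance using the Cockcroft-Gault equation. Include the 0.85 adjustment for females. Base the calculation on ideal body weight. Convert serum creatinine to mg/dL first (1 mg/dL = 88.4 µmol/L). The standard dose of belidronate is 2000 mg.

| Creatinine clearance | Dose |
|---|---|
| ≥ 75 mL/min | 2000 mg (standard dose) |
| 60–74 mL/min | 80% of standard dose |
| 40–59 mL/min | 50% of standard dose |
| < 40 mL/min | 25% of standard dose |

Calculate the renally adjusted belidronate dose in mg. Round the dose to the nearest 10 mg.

500 mg

SCr = 257 / 88.4 = 2.907 mg/dL
CrCl = (140 − 26) × 66.2 / (72 × 2.907) × 0.85 = 7546.8 / 209.30 × 0.85 ≈ 30.6 mL/min
CrCl ≈ 31 mL/min → bracket < 40 mL/min.
25% of 2000 mg = 500 mg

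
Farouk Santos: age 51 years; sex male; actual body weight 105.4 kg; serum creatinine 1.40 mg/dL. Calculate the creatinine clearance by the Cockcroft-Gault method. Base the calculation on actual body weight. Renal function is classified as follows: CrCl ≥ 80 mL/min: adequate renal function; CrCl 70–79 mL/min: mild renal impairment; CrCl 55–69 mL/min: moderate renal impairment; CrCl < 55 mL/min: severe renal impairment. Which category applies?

CrCl = (140 − 51) × 105.4 / (72 × 1.4) = 9380.6 / 100.80 ≈ 93.1 mL/min
93 mL/min falls in the 'adequate renal function' range.

adequate renal function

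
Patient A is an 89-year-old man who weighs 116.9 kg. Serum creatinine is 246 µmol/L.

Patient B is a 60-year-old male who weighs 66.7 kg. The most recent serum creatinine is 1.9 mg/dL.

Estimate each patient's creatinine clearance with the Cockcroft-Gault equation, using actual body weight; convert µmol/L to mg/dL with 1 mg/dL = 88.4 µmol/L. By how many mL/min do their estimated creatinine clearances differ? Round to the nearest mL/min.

9 mL/min

Patient A: SCr = 246 / 88.4 = 2.783 mg/dL
Patient A: CrCl = (140 − 89) × 116.9 / (72 × 2.783) = 5961.9 / 200.38 ≈ 29.8 mL/min
Patient B: CrCl = (140 − 60) × 66.7 / (72 × 1.9) = 5336.0 / 136.80 ≈ 39.0 mL/min
|29.8 − 39.0| = 9.2 mL/min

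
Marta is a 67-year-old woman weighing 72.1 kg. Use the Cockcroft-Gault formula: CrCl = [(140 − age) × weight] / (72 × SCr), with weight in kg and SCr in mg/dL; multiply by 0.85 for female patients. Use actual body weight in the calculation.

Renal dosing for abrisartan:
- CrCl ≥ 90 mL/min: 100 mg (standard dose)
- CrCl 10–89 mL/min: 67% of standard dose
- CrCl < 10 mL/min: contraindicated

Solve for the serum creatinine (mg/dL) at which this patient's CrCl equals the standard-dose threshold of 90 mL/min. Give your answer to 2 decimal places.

0.69 mg/dL

Standard dose requires CrCl ≥ 90 mL/min.
Set (140 − 67) × 72.1 × 0.85 / (72 × SCr) = 90
SCr = (140 − 67) × 72.1 × 0.85 / (72 × 90) = 0.690 mg/dL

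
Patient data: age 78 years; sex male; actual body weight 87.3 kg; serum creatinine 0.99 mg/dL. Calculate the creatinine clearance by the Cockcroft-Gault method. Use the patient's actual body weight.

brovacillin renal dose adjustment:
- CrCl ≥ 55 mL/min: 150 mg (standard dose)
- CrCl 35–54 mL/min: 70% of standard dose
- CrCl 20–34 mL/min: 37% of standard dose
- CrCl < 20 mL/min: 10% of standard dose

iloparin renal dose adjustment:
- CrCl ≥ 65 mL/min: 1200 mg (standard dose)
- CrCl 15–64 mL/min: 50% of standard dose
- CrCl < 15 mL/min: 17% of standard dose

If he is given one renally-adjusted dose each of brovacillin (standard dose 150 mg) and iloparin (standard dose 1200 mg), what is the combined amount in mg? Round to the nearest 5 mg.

CrCl = (140 − 78) × 87.3 / (72 × 0.99) = 5412.6 / 71.28 ≈ 75.9 mL/min
CrCl ≈ 76 mL/min.
brovacillin: ≥ 55 mL/min → 100% of 150 mg = 150 mg.
iloparin: ≥ 65 mL/min → 100% of 1200 mg = 1200 mg.
Total = 150 + 1200 = 1350 mg.

1350 mg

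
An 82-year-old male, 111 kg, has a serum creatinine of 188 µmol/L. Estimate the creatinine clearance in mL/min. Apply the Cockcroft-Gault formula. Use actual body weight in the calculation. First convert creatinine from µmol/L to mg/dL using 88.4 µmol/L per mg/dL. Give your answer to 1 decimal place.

42.0 mL/min

SCr = 188 / 88.4 = 2.127 mg/dL
CrCl = (140 − 82) × 111 / (72 × 2.127) = 6438.0 / 153.14 ≈ 42.0 mL/min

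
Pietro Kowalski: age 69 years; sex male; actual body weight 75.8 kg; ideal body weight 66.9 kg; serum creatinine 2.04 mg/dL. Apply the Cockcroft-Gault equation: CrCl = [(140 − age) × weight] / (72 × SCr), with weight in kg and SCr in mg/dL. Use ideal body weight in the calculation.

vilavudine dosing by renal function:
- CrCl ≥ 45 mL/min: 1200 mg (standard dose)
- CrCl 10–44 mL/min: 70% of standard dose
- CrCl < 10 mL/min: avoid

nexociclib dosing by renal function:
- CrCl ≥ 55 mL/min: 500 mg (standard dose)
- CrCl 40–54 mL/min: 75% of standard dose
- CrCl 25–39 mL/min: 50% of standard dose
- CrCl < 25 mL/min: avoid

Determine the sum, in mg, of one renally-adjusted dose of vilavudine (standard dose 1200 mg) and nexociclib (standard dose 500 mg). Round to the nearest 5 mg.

CrCl = (140 − 69) × 66.9 / (72 × 2.04) = 4749.9 / 146.88 ≈ 32.3 mL/min
CrCl ≈ 32 mL/min.
vilavudine: 10–44 mL/min → 70% of 1200 mg = 840 mg.
nexociclib: 25–39 mL/min → 50% of 500 mg = 250 mg.
Total = 840 + 250 = 1090 mg.

1090 mg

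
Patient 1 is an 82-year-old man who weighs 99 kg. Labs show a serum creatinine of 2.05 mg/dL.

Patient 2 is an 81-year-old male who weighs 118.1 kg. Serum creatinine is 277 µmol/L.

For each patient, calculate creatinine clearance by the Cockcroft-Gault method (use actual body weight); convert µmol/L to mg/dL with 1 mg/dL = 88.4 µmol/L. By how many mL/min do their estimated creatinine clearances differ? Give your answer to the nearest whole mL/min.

Patient 1: CrCl = (140 − 82) × 99 / (72 × 2.05) = 5742.0 / 147.60 ≈ 38.9 mL/min
Patient 2: SCr = 277 / 88.4 = 3.133 mg/dL
Patient 2: CrCl = (140 − 81) × 118.1 / (72 × 3.133) = 6967.9 / 225.58 ≈ 30.9 mL/min
|38.9 − 30.9| = 8.0 mL/min

8 mL/min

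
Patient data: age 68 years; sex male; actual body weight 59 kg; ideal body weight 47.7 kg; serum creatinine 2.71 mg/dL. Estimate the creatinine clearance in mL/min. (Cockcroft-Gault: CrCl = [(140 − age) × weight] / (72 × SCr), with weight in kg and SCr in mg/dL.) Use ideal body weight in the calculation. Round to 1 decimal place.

CrCl = (140 − 68) × 47.7 / (72 × 2.71) = 3434.4 / 195.12 ≈ 17.6 mL/min

17.6 mL/min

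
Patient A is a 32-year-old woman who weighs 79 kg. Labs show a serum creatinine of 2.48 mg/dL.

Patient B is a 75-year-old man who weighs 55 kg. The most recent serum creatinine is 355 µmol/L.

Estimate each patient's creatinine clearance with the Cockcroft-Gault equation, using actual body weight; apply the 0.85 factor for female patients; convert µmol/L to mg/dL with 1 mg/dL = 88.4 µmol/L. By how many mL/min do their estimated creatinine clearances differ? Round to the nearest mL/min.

28 mL/min

Patient A: CrCl = (140 − 32) × 79 / (72 × 2.48) × 0.85 = 8532.0 / 178.56 × 0.85 ≈ 40.6 mL/min
Patient B: SCr = 355 / 88.4 = 4.016 mg/dL
Patient B: CrCl = (140 − 75) × 55 / (72 × 4.016) = 3575.0 / 289.15 ≈ 12.4 mL/min
|40.6 − 12.4| = 28.2 mL/min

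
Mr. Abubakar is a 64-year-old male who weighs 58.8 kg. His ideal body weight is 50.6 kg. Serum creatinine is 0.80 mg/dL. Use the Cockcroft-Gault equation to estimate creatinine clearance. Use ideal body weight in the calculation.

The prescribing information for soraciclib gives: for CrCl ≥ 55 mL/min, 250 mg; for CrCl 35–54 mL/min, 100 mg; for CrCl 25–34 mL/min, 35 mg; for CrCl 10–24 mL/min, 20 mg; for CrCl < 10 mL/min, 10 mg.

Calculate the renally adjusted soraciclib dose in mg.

250 mg

CrCl = (140 − 64) × 50.6 / (72 × 0.8) = 3845.6 / 57.60 ≈ 66.8 mL/min
CrCl ≈ 67 mL/min → bracket ≥ 55 mL/min.
Dose for this bracket: 250 mg.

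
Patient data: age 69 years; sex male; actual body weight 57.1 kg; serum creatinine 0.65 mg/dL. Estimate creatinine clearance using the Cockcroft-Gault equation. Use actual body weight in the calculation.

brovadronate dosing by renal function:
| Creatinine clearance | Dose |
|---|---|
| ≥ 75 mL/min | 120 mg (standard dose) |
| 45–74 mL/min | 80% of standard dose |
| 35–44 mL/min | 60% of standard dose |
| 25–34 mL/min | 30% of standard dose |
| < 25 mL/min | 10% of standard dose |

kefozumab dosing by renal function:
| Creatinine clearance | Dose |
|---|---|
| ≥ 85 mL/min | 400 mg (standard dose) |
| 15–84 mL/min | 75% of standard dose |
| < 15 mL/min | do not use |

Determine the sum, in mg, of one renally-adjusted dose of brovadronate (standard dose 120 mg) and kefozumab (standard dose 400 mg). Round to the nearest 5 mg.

CrCl = (140 − 69) × 57.1 / (72 × 0.65) = 4054.1 / 46.80 ≈ 86.6 mL/min
CrCl ≈ 87 mL/min.
brovadronate: ≥ 75 mL/min → 100% of 120 mg = 120 mg.
kefozumab: ≥ 85 mL/min → 100% of 400 mg = 400 mg.
Total = 120 + 400 = 520 mg.

520 mg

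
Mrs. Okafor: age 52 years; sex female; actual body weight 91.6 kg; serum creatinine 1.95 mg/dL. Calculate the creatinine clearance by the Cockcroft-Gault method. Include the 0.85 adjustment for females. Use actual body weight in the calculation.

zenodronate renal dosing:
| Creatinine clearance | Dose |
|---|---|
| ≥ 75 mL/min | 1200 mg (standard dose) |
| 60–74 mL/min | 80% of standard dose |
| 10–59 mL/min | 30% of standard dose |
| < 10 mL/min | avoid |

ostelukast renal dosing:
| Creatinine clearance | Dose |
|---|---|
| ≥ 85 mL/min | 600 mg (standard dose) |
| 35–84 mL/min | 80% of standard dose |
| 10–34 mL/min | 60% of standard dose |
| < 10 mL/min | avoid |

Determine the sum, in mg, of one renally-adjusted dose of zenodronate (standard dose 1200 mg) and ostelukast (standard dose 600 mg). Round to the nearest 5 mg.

840 mg

CrCl = (140 − 52) × 91.6 / (72 × 1.95) × 0.85 = 8060.8 / 140.40 × 0.85 ≈ 48.8 mL/min
CrCl ≈ 49 mL/min.
zenodronate: 10–59 mL/min → 30% of 1200 mg = 360 mg.
ostelukast: 35–84 mL/min → 80% of 600 mg = 480 mg.
Total = 360 + 480 = 840 mg.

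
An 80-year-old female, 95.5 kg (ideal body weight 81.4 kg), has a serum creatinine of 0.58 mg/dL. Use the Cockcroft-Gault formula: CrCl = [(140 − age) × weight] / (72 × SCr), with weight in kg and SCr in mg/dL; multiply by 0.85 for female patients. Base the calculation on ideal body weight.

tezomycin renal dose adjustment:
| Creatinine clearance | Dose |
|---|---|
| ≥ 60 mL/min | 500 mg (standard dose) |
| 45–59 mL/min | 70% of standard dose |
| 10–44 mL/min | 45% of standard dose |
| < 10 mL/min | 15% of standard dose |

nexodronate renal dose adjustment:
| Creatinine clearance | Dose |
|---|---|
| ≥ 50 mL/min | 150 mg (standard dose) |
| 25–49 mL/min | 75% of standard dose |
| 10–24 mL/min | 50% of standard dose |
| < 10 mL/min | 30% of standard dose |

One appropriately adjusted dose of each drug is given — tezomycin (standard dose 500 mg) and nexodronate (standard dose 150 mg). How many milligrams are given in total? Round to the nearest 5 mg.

CrCl = (140 − 80) × 81.4 / (72 × 0.58) × 0.85 = 4884.0 / 41.76 × 0.85 ≈ 99.4 mL/min
CrCl ≈ 99 mL/min.
tezomycin: ≥ 60 mL/min → 100% of 500 mg = 500 mg.
nexodronate: ≥ 50 mL/min → 100% of 150 mg = 150 mg.
Total = 500 + 150 = 650 mg.

650 mg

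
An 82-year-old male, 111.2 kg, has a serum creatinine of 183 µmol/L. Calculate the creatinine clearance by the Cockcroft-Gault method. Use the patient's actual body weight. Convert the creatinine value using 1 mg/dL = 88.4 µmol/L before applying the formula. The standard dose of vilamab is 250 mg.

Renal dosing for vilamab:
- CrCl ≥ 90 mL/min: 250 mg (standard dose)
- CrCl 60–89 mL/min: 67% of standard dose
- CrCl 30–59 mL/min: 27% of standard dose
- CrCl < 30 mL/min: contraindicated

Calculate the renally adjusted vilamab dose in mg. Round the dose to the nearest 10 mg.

SCr = 183 / 88.4 = 2.07 mg/dL
CrCl = (140 − 82) × 111.2 / (72 × 2.07) = 6449.6 / 149.04 ≈ 43.3 mL/min
CrCl ≈ 43 mL/min → bracket 30–59 mL/min.
27% of 250 mg = 67.5 mg → 70 mg

70 mg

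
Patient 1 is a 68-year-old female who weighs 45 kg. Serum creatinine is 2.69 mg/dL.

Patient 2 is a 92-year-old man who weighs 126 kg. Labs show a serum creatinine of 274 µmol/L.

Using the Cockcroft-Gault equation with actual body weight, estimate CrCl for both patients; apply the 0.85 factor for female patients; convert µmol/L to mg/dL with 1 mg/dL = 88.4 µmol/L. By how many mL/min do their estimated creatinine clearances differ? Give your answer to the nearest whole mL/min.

13 mL/min

Patient 1: CrCl = (140 − 68) × 45 / (72 × 2.69) × 0.85 = 3240.0 / 193.68 × 0.85 ≈ 14.2 mL/min
Patient 2: SCr = 274 / 88.4 = 3.1 mg/dL
Patient 2: CrCl = (140 − 92) × 126 / (72 × 3.1) = 6048.0 / 223.20 ≈ 27.1 mL/min
|14.2 − 27.1| = 12.9 mL/min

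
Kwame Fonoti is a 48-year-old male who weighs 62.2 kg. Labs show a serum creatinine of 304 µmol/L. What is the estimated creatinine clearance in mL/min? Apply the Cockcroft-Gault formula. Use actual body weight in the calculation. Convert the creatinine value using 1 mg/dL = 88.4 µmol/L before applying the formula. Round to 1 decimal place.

SCr = 304 / 88.4 = 3.439 mg/dL
CrCl = (140 − 48) × 62.2 / (72 × 3.439) = 5722.4 / 247.61 ≈ 23.1 mL/min

23.1 mL/min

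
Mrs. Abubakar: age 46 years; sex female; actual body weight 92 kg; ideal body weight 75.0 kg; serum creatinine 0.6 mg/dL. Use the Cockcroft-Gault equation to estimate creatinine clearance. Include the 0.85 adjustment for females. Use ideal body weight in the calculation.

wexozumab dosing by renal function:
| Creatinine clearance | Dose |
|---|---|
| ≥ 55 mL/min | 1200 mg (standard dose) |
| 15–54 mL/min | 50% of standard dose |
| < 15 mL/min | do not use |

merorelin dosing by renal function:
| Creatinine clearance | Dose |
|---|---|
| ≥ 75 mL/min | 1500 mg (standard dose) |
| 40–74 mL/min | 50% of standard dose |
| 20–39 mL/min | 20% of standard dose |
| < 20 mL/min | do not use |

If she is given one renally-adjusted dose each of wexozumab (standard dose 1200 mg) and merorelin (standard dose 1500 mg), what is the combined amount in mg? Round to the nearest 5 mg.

2700 mg

CrCl = (140 − 46) × 75 / (72 × 0.6) × 0.85 = 7050.0 / 43.20 × 0.85 ≈ 138.7 mL/min
CrCl ≈ 139 mL/min.
wexozumab: ≥ 55 mL/min → 100% of 1200 mg = 1200 mg.
merorelin: ≥ 75 mL/min → 100% of 1500 mg = 1500 mg.
Total = 1200 + 1500 = 2700 mg.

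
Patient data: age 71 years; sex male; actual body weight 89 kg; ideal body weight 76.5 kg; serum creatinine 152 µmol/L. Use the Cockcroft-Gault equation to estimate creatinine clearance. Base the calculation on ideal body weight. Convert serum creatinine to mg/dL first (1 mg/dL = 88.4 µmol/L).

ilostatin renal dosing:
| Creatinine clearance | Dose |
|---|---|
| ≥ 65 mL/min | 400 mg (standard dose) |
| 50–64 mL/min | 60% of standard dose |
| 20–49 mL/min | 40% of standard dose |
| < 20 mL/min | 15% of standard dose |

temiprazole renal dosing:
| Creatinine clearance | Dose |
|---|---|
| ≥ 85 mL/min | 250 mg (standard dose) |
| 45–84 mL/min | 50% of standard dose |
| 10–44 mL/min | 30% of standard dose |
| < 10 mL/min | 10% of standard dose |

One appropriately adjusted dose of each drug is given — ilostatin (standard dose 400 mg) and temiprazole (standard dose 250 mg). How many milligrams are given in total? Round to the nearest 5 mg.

235 mg

SCr = 152 / 88.4 = 1.719 mg/dL
CrCl = (140 − 71) × 76.5 / (72 × 1.719) = 5278.5 / 123.77 ≈ 42.6 mL/min
CrCl ≈ 43 mL/min.
ilostatin: 20–49 mL/min → 40% of 400 mg = 160 mg.
temiprazole: 10–44 mL/min → 30% of 250 mg = 75 mg.
Total = 160 + 75 = 235 mg.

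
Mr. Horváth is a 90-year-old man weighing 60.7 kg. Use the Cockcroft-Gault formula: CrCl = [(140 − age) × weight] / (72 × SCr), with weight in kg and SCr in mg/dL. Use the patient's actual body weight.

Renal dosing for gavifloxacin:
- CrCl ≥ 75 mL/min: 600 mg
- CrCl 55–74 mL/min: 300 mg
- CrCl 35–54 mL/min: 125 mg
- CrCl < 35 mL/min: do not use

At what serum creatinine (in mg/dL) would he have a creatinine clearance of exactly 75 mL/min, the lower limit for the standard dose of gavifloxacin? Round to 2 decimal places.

0.56 mg/dL

Standard dose requires CrCl ≥ 75 mL/min.
Set (140 − 90) × 60.7 / (72 × SCr) = 75
SCr = (140 − 90) × 60.7 / (72 × 75) = 0.562 mg/dL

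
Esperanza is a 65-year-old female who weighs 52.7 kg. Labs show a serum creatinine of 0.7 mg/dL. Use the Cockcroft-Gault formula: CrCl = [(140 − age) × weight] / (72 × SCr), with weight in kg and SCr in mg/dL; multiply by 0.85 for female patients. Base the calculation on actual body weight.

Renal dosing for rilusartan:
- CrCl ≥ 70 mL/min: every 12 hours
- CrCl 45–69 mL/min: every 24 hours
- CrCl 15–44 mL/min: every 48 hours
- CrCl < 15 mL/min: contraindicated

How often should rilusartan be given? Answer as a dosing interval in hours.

every 24 hours

CrCl = (140 − 65) × 52.7 / (72 × 0.7) × 0.85 = 3952.5 / 50.40 × 0.85 ≈ 66.7 mL/min
CrCl ≈ 67 mL/min → bracket 45–69 mL/min → every 24 hours.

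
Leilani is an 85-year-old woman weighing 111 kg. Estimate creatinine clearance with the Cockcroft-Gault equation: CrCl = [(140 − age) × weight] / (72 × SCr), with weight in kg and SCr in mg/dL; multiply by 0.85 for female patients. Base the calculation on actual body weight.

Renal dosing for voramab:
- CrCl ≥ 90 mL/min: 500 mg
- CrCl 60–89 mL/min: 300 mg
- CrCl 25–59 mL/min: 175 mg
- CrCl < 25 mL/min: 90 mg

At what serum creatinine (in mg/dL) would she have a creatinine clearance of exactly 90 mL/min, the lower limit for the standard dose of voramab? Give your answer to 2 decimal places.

Standard dose requires CrCl ≥ 90 mL/min.
Set (140 − 85) × 111 × 0.85 / (72 × SCr) = 90
SCr = (140 − 85) × 111 × 0.85 / (72 × 90) = 0.801 mg/dL

0.80 mg/dL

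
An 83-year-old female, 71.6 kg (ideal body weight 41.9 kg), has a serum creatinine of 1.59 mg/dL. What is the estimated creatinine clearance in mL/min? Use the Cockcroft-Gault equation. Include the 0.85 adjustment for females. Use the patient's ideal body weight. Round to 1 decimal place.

17.7 mL/min

CrCl = (140 − 83) × 41.9 / (72 × 1.59) × 0.85 = 2388.3 / 114.48 × 0.85 ≈ 17.7 mL/min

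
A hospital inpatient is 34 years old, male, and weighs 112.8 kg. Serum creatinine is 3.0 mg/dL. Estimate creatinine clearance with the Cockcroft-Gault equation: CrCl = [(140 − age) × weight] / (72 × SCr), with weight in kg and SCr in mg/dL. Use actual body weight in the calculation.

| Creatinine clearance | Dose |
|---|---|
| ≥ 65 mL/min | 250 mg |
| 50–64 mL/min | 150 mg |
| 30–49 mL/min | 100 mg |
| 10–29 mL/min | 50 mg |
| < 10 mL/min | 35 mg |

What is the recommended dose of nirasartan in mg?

CrCl = (140 − 34) × 112.8 / (72 × 3) = 11956.8 / 216.00 ≈ 55.4 mL/min
CrCl ≈ 55 mL/min → bracket 50–64 mL/min.
Dose for this bracket: 150 mg.

150 mg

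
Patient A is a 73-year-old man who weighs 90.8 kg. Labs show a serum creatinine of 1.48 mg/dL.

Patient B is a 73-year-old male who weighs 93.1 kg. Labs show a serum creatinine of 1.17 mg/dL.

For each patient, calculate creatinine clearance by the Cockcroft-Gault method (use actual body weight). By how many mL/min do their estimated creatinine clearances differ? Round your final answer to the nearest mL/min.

17 mL/min

Patient A: CrCl = (140 − 73) × 90.8 / (72 × 1.48) = 6083.6 / 106.56 ≈ 57.1 mL/min
Patient B: CrCl = (140 − 73) × 93.1 / (72 × 1.17) = 6237.7 / 84.24 ≈ 74.0 mL/min
|57.1 − 74.0| = 16.9 mL/min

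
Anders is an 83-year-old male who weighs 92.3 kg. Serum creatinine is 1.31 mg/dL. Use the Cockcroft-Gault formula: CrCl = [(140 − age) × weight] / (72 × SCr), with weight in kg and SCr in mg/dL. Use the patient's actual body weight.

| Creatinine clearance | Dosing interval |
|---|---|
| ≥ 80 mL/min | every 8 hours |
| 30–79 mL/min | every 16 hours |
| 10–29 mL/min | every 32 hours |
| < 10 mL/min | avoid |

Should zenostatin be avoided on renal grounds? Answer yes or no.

CrCl = (140 − 83) × 92.3 / (72 × 1.31) = 5261.1 / 94.32 ≈ 55.8 mL/min
CrCl ≈ 56 mL/min, which is ≥ 10 mL/min.

no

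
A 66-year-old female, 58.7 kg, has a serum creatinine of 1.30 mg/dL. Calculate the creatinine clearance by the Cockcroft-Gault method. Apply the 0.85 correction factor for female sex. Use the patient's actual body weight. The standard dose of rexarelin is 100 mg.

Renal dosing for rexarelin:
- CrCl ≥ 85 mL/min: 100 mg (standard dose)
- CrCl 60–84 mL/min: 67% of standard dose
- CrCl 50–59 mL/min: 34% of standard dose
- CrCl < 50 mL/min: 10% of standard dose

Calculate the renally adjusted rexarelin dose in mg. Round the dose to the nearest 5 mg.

CrCl = (140 − 66) × 58.7 / (72 × 1.3) × 0.85 = 4343.8 / 93.60 × 0.85 ≈ 39.4 mL/min
CrCl ≈ 39 mL/min → bracket < 50 mL/min.
10% of 100 mg = 10 mg

10 mg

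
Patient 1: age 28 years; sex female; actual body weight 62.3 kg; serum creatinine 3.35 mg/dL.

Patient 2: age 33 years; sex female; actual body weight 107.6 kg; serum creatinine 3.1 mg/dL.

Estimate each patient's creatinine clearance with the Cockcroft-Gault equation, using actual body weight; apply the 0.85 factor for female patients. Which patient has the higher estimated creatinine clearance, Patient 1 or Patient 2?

Patient 2

Patient 1: CrCl = (140 − 28) × 62.3 / (72 × 3.35) × 0.85 = 6977.6 / 241.20 × 0.85 ≈ 24.6 mL/min
Patient 2: CrCl = (140 − 33) × 107.6 / (72 × 3.1) × 0.85 = 11513.2 / 223.20 × 0.85 ≈ 43.8 mL/min
24.6 vs 43.8 mL/min → Patient 2 is higher.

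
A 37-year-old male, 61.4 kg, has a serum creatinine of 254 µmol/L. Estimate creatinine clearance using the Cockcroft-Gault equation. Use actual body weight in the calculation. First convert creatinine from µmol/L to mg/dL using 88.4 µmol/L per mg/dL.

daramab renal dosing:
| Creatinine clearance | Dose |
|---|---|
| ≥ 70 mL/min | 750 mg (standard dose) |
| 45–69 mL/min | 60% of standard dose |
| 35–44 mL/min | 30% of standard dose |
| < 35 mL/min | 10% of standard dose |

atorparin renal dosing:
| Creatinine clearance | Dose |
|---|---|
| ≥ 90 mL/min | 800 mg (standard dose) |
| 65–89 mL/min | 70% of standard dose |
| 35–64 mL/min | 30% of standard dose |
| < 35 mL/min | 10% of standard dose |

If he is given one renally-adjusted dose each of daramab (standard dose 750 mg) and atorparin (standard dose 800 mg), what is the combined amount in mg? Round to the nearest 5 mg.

155 mg

SCr = 254 / 88.4 = 2.873 mg/dL
CrCl = (140 − 37) × 61.4 / (72 × 2.873) = 6324.2 / 206.86 ≈ 30.6 mL/min
CrCl ≈ 31 mL/min.
daramab: < 35 mL/min → 10% of 750 mg = 75 mg.
atorparin: < 35 mL/min → 10% of 800 mg = 80 mg.
Total = 75 + 80 = 155 mg.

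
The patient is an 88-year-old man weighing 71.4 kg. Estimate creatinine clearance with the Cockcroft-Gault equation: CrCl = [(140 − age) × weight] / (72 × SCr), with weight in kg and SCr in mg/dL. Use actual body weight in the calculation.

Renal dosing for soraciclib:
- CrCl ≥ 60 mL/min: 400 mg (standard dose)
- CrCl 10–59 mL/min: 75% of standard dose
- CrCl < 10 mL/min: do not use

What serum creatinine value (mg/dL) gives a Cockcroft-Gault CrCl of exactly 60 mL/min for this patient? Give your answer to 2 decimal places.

0.86 mg/dL

Standard dose requires CrCl ≥ 60 mL/min.
Set (140 − 88) × 71.4 / (72 × SCr) = 60
SCr = (140 − 88) × 71.4 / (72 × 60) = 0.859 mg/dL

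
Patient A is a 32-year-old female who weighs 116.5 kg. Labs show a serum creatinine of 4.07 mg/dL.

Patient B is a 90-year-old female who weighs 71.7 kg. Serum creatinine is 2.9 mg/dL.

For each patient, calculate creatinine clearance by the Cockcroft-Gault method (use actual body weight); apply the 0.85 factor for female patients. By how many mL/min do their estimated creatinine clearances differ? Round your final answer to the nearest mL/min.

22 mL/min

Patient A: CrCl = (140 − 32) × 116.5 / (72 × 4.07) × 0.85 = 12582.0 / 293.04 × 0.85 ≈ 36.5 mL/min
Patient B: CrCl = (140 − 90) × 71.7 / (72 × 2.9) × 0.85 = 3585.0 / 208.80 × 0.85 ≈ 14.6 mL/min
|36.5 − 14.6| = 21.9 mL/min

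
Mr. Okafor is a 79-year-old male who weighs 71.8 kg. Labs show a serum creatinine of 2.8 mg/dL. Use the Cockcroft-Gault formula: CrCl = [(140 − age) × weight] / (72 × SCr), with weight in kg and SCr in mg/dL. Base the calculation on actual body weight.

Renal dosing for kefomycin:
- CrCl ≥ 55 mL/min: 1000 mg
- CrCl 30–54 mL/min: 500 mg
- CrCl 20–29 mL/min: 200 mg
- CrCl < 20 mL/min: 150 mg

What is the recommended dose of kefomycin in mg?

CrCl = (140 − 79) × 71.8 / (72 × 2.8) = 4379.8 / 201.60 ≈ 21.7 mL/min
CrCl ≈ 22 mL/min → bracket 20–29 mL/min.
Dose for this bracket: 200 mg.

200 mg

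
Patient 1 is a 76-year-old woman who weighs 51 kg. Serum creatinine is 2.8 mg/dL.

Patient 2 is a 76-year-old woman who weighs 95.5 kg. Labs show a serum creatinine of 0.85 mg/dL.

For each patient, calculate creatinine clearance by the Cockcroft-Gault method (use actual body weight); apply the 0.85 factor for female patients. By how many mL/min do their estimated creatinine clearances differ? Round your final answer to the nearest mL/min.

71 mL/min

Patient 1: CrCl = (140 − 76) × 51 / (72 × 2.8) × 0.85 = 3264.0 / 201.60 × 0.85 ≈ 13.8 mL/min
Patient 2: CrCl = (140 − 76) × 95.5 / (72 × 0.85) × 0.85 = 6112.0 / 61.20 × 0.85 ≈ 84.9 mL/min
|13.8 − 84.9| = 71.1 mL/min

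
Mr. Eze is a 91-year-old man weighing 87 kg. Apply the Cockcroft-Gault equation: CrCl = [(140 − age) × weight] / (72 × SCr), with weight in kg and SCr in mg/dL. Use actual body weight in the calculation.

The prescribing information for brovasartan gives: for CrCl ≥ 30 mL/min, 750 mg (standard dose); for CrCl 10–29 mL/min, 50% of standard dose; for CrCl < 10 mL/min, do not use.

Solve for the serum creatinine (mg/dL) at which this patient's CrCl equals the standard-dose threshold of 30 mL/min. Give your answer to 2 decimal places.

1.97 mg/dL

Standard dose requires CrCl ≥ 30 mL/min.
Set (140 − 91) × 87 / (72 × SCr) = 30
SCr = (140 − 91) × 87 / (72 × 30) = 1.974 mg/dL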